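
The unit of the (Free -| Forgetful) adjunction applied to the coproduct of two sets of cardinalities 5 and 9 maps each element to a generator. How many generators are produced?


The unit eta_X: X -> U(F(X)) of the Free-Forgetful adjunction
maps each element of X to a generator of F(X). For X = S + T (disjoint
union in Set), |S + T| = |S| + |T|.
Total mappings = 5 + 9 = 14.

14


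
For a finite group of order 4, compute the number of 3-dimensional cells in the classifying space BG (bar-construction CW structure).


In the bar-construction CW model of BG, the n-cells are indexed by
n-tuples [g_1|...|g_n] of non-identity elements of G (degenerate
simplices with some g_i = e do not contribute cells), so there are
(|G| - 1)^n n-cells.
For dim = 3 with |G| = 4:
cells = (4 - 1)^3 = 3^3 = 27

27


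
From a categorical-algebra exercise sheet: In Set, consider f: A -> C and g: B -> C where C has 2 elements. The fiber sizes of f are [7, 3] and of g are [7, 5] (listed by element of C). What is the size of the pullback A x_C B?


The pullback A x_C B consists of pairs (a, b) with f(a) = g(b).
For each element c in C, the fiber product has |f^-1(c)| * |g^-1(c)| elements.
Summing over C: 7 * 7 + 3 * 5
= 49 + 15 = 64

64


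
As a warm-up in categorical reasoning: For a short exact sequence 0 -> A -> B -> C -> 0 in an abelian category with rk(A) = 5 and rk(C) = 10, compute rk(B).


For a short exact sequence 0 -> A -> B -> C -> 0,
rank is additive: rank(B) = rank(A) + rank(C).
rank(B) = 5 + 10 = 15

15


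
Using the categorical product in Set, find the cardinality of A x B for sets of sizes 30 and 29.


In Set, the product A x B is the Cartesian product.
By the universal property, |A x B| = |A| * |B|.
|A x B| = 30 * 29 = 870

870


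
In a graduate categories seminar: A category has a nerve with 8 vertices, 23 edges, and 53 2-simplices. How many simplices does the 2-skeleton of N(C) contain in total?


The 2-skeleton of the nerve N(C) consists of simplices in dimensions 0, 1, 2:
  |N(C)_0| = 8 (objects)
  |N(C)_1| = 23 (morphisms)
  |N(C)_2| = 53 (composable pairs)
Total = 8 + 23 + 53 = 84

84


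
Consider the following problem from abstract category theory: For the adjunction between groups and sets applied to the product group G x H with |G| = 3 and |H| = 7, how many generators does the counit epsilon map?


The counit epsilon_K: F(U(K)) -> K of the Free-Forgetful adjunction
maps |K| generators of F(U(K)) into K. For K = G x H (the product group),
|G x H| = |G| * |H|.
Total generators mapped = 3 * 7 = 21.

21


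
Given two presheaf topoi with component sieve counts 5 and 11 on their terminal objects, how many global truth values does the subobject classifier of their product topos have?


In a product of presheaf topoi E_1 x E_2, the subobject classifier
is Omega = Omega_1 x Omega_2 (componentwise), so
|Omega(top)| = |Omega_1(top_1)| * |Omega_2(top_2)|.
= 5 * 11 = 55.

55


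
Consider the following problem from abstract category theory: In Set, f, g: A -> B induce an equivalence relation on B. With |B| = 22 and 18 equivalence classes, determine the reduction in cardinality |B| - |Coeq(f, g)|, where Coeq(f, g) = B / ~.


The coequalizer Coeq(f, g) = B / ~ has one element per equivalence class.
|B| = 22, |Coeq(f, g)| = 18.
|B| - |Coeq(f, g)| = 22 - 18 = 4.

4


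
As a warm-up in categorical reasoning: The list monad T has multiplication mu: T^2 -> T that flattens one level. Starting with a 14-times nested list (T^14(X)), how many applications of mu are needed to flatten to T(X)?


Each application of mu: T^2 -> T removes one layer of nesting.
Starting at depth 14 (i.e., T^14(X)), we need to reach T(X).
Number of mu applications = 14 - 1 = 13

13


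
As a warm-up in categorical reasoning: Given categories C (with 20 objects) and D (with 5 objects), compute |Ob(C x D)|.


The product category C x D has objects that are pairs (c, d).
Number of pairs = |Ob(C)| * |Ob(D)| = 20 * 5 = 100

100


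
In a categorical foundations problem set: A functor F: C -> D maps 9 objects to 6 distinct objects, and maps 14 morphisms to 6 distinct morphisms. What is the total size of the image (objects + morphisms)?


The image of F consists of distinct objects and distinct morphisms.
|Im(F)| on objects = 6
|Im(F)| on morphisms = 6
Total image cardinality = 6 + 6 = 12

12


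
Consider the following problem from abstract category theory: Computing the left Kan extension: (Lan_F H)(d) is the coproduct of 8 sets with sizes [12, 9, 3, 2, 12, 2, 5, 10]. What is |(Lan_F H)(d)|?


Pointwise, the left Kan extension (Lan_F H)(d) is the colimit, indexed
by the comma category (F downarrow d), of H composed with the
projection (F downarrow d) -> C. Here that colimit is given
as a coproduct (disjoint union) of sets, so its cardinality is the
sum of the sizes of the summands.
Coproduct of sets with sizes: 12 + 9 + 3 + 2 + 12 + 2 + 5 + 10
= 55

55


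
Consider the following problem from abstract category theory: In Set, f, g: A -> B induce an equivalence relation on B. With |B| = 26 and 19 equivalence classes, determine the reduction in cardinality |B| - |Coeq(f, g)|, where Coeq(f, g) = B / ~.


The coequalizer Coeq(f, g) = B / ~ has one element per equivalence class.
|B| = 26, |Coeq(f, g)| = 19.
|B| - |Coeq(f, g)| = 26 - 19 = 7.

7


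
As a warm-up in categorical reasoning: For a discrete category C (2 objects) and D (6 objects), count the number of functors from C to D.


A functor from a discrete category C to D is determined by
where each object maps. Each of the 2 objects of C can map
to any of the 6 objects of D independently.
Number of functors = 6^2 = 36

36


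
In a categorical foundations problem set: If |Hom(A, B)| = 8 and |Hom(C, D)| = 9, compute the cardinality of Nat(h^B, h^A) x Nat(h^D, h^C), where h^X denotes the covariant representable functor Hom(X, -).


By the Yoneda lemma, Nat(h^B, h^A) is isomorphic to Hom(A, B),
so |Nat(h^B, h^A)| = |Hom(A, B)| and |Nat(h^D, h^C)| = |Hom(C, D)|.
|Hom(A, B)| = 8, |Hom(C, D)| = 9.
|Nat(h^B, h^A) x Nat(h^D, h^C)| = 8 * 9 = 72

72


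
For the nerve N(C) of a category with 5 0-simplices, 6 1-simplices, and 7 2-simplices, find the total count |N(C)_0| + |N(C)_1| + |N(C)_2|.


The 2-skeleton of the nerve N(C) consists of simplices in dimensions 0, 1, 2:
  |N(C)_0| = 5 (objects)
  |N(C)_1| = 6 (morphisms)
  |N(C)_2| = 7 (composable pairs)
Total = 5 + 6 + 7 = 18

18


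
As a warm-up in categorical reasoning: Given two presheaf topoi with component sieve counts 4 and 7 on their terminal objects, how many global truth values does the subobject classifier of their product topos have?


In a product of presheaf topoi E_1 x E_2, the subobject classifier
is Omega = Omega_1 x Omega_2 (componentwise), so
|Omega(top)| = |Omega_1(top_1)| * |Omega_2(top_2)|.
= 4 * 7 = 28.

28


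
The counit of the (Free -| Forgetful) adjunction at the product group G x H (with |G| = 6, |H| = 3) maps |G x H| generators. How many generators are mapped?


The counit epsilon_K: F(U(K)) -> K of the Free-Forgetful adjunction
maps |K| generators of F(U(K)) into K. For K = G x H (the product group),
|G x H| = |G| * |H|.
Total generators mapped = 6 * 3 = 18.

18


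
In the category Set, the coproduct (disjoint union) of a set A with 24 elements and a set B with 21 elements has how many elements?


In Set, the coproduct A + B is the disjoint union.
|A + B| = |A| + |B| = 24 + 21 = 45

45


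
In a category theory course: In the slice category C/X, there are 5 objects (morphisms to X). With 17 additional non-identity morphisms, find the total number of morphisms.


In the slice category C/X, objects are morphisms to X.
Identity morphisms: 5 (one per object of C/X).
Non-identity morphisms: 17.
Total = 5 + 17 = 22

22


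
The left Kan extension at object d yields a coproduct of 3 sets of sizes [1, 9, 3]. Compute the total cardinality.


Pointwise, the left Kan extension (Lan_F H)(d) is the colimit, indexed
by the comma category (F downarrow d), of H composed with the
projection (F downarrow d) -> C. Here that colimit is given
as a coproduct (disjoint union) of sets, so its cardinality is the
sum of the sizes of the summands.
Coproduct of sets with sizes: 1 + 9 + 3
= 13

13


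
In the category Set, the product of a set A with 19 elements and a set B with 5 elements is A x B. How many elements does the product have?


In Set, the product A x B is the Cartesian product.
By the universal property, |A x B| = |A| * |B|.
|A x B| = 19 * 5 = 95

95


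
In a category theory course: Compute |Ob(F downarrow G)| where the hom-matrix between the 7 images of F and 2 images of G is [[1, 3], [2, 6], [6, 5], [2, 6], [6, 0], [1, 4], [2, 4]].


Objects of (F downarrow G) are triples (a, b, h: F(a)->G(b)).
The count equals the sum of all entries in the hom-matrix.
sum(row 0) = 4
sum(row 1) = 8
sum(row 2) = 11
sum(row 3) = 8
sum(row 4) = 6
sum(row 5) = 5
sum(row 6) = 6
Grand total = 48

48


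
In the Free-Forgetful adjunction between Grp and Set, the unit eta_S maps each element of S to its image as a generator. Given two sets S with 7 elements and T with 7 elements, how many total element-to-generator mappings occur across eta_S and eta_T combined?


The unit eta_X: X -> U(F(X)) of the Free-Forgetful adjunction
maps each element of X to a generator of F(X). For X = S + T (disjoint
union in Set), |S + T| = |S| + |T|.
Total mappings = 7 + 7 = 14.

14


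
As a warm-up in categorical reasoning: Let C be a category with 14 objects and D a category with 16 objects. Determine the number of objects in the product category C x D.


The product category C x D has objects that are pairs (c, d).
Number of pairs = |Ob(C)| * |Ob(D)| = 14 * 16 = 224

224


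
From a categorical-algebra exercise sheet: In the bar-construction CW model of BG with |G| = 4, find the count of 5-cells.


In the bar-construction CW model of BG, the n-cells are indexed by
n-tuples [g_1|...|g_n] of non-identity elements of G (degenerate
simplices with some g_i = e do not contribute cells), so there are
(|G| - 1)^n n-cells.
For dim = 5 with |G| = 4:
cells = (4 - 1)^5 = 3^5 = 243

243


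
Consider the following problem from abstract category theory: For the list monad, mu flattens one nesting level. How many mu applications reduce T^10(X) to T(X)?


Each application of mu: T^2 -> T removes one layer of nesting.
Starting at depth 10 (i.e., T^10(X)), we need to reach T(X).
Number of mu applications = 10 - 1 = 9

9


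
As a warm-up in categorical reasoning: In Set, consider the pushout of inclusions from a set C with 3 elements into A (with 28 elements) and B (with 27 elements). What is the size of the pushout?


The pushout A +_C B identifies the images of C in A and B.
|A +_C B| = |A| + |B| - |C| (for injections).
= 28 + 27 - 3 = 52

52


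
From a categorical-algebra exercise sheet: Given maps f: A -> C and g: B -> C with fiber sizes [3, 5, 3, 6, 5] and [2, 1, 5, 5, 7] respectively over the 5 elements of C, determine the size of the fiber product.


The pullback A x_C B consists of pairs (a, b) with f(a) = g(b).
For each element c in C, the fiber product has |f^-1(c)| * |g^-1(c)| elements.
Summing over C: 3 * 2 + 5 * 1 + 3 * 5 + 6 * 5 + 5 * 7
= 6 + 5 + 15 + 30 + 35 = 91

91


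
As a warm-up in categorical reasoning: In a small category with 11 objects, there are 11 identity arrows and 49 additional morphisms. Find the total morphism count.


Each object has an identity morphism, giving 11 identities.
Adding the 49 non-identity morphisms:
Total = 11 + 49 = 60

60


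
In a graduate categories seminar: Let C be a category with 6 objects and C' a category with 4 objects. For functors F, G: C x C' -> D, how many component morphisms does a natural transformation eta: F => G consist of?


A natural transformation eta: F => G assigns one component morphism per
object of the domain category.
The domain is the product category C x C', so
|Ob(C x C')| = |Ob(C)| * |Ob(C')| = 6 * 4 = 24.
Therefore eta has 24 component morphisms.

24


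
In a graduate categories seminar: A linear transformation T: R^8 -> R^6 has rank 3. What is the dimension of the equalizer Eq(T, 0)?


The equalizer of f and the zero map is ker(f).
By the rank-nullity theorem: dim(ker(f)) = dim(domain) - rank(f).
dim(ker(f)) = 8 - 3 = 5

5


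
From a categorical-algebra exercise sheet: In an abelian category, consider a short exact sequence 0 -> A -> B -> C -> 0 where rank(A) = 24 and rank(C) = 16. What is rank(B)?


For a short exact sequence 0 -> A -> B -> C -> 0,
rank is additive: rank(B) = rank(A) + rank(C).
rank(B) = 24 + 16 = 40

40


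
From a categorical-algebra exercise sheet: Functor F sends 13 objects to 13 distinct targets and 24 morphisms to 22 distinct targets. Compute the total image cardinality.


The image of F consists of distinct objects and distinct morphisms.
|Im(F)| on objects = 13
|Im(F)| on morphisms = 22
Total image cardinality = 13 + 22 = 35

35


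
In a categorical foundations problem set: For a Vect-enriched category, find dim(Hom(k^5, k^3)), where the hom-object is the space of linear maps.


In Vect-enriched categories, Hom(k^n, k^m) is the space of m x n matrices.
dim(Hom(k^5, k^3)) = 3 * 5 = 15

15


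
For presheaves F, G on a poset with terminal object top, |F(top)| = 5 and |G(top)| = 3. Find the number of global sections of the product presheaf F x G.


Global sections of a presheaf on a poset with terminal top satisfy
Gamma(H) ~ H(top). Presheaves admit pointwise products, so
(F x G)(top) = F(top) x G(top) (Cartesian product).
|Gamma(F x G)| = |F(top)| * |G(top)| = 5 * 3 = 15.

15


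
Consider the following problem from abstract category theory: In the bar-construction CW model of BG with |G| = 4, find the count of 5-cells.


In the bar-construction CW model of BG, the n-cells are indexed by
n-tuples [g_1|...|g_n] of non-identity elements of G (degenerate
simplices with some g_i = e do not contribute cells), so there are
(|G| - 1)^n n-cells.
For dim = 5 with |G| = 4:
cells = (4 - 1)^5 = 3^5 = 243

243


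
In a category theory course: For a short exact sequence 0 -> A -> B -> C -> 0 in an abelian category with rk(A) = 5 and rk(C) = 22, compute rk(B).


For a short exact sequence 0 -> A -> B -> C -> 0,
rank is additive: rank(B) = rank(A) + rank(C).
rank(B) = 5 + 22 = 27

27


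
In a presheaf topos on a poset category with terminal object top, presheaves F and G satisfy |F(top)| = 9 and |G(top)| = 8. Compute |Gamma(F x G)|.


Global sections of a presheaf on a poset with terminal top satisfy
Gamma(H) ~ H(top). Presheaves admit pointwise products, so
(F x G)(top) = F(top) x G(top) (Cartesian product).
|Gamma(F x G)| = |F(top)| * |G(top)| = 9 * 8 = 72.

72


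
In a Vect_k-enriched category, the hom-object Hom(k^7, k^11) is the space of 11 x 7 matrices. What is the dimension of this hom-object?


In Vect-enriched categories, Hom(k^n, k^m) is the space of m x n matrices.
dim(Hom(k^7, k^11)) = 11 * 7 = 77

77


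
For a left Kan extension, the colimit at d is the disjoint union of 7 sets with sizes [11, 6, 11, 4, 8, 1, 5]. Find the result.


Pointwise, the left Kan extension (Lan_F H)(d) is the colimit, indexed
by the comma category (F downarrow d), of H composed with the
projection (F downarrow d) -> C. Here that colimit is given
as a coproduct (disjoint union) of sets, so its cardinality is the
sum of the sizes of the summands.
Coproduct of sets with sizes: 11 + 6 + 11 + 4 + 8 + 1 + 5
= 46

46


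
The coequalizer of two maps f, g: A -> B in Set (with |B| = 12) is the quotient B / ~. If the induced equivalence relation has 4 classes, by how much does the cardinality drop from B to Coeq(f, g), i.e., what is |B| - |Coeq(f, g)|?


The coequalizer Coeq(f, g) = B / ~ has one element per equivalence class.
|B| = 12, |Coeq(f, g)| = 4.
|B| - |Coeq(f, g)| = 12 - 4 = 8.

8


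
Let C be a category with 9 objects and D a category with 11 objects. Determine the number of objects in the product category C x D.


The product category C x D has objects that are pairs (c, d).
Number of pairs = |Ob(C)| * |Ob(D)| = 9 * 11 = 99

99


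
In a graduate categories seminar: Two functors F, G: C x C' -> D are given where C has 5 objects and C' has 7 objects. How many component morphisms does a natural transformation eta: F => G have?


A natural transformation eta: F => G assigns one component morphism per
object of the domain category.
The domain is the product category C x C', so
|Ob(C x C')| = |Ob(C)| * |Ob(C')| = 5 * 7 = 35.
Therefore eta has 35 component morphisms.

35


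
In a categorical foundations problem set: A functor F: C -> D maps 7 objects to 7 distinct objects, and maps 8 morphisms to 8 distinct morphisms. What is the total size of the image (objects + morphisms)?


The image of F consists of distinct objects and distinct morphisms.
|Im(F)| on objects = 7
|Im(F)| on morphisms = 8
Total image cardinality = 7 + 8 = 15

15


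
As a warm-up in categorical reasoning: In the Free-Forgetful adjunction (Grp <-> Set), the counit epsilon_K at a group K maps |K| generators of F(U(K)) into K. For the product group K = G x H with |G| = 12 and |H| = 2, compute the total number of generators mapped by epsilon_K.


The counit epsilon_K: F(U(K)) -> K of the Free-Forgetful adjunction
maps |K| generators of F(U(K)) into K. For K = G x H (the product group),
|G x H| = |G| * |H|.
Total generators mapped = 12 * 2 = 24.

24


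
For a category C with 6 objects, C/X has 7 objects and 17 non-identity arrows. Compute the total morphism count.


In the slice category C/X, objects are morphisms to X.
Identity morphisms: 7 (one per object of C/X).
Non-identity morphisms: 17.
Total = 7 + 17 = 24

24


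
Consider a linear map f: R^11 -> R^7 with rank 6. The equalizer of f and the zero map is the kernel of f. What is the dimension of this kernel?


The equalizer of f and the zero map is ker(f).
By the rank-nullity theorem: dim(ker(f)) = dim(domain) - rank(f).
dim(ker(f)) = 11 - 6 = 5

5


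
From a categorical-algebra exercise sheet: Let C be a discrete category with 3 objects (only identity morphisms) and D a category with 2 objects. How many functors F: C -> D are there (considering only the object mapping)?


A functor from a discrete category C to D is determined by
where each object maps. Each of the 3 objects of C can map
to any of the 2 objects of D independently.
Number of functors = 2^3 = 8

8


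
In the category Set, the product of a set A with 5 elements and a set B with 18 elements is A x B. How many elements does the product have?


In Set, the product A x B is the Cartesian product.
By the universal property, |A x B| = |A| * |B|.
|A x B| = 5 * 18 = 90

90


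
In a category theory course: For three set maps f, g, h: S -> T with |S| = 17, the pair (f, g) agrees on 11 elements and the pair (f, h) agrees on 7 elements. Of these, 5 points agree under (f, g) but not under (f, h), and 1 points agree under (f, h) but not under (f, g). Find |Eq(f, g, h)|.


Eq(f, g, h) is the triple-agreement set: points in S where all three
maps take the same value. Using inclusion-exclusion on the pairwise data:
Pair (f, g) agrees on 11 points; pair (f, h) on 7 points.
Points agreeing under (f, g) but not (f, h) = 5; under (f, h) but not (f, g) = 1.
Triple-agreement = agreement-in-(f, g) minus points that agree under (f, g) but not (f, h):
|Eq(f, g, h)| = 11 - 5 = 6
(cross-check via (f, h): 7 - 1 = 6.)

6


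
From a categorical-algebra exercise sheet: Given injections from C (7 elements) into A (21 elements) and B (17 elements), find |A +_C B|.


The pushout A +_C B identifies the images of C in A and B.
|A +_C B| = |A| + |B| - |C| (for injections).
= 21 + 17 - 7 = 31

31


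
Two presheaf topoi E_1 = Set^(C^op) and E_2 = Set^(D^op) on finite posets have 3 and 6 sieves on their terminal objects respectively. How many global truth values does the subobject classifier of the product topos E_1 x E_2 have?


In a product of presheaf topoi E_1 x E_2, the subobject classifier
is Omega = Omega_1 x Omega_2 (componentwise), so
|Omega(top)| = |Omega_1(top_1)| * |Omega_2(top_2)|.
= 3 * 6 = 18.

18


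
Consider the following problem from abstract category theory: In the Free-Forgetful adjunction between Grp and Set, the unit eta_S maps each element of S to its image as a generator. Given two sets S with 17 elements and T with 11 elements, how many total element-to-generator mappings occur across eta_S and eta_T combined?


The unit eta_X: X -> U(F(X)) of the Free-Forgetful adjunction
maps each element of X to a generator of F(X). For X = S + T (disjoint
union in Set), |S + T| = |S| + |T|.
Total mappings = 17 + 11 = 28.

28


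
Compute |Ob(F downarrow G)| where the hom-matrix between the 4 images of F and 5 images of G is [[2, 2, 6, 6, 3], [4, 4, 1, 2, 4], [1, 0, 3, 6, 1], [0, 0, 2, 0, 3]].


Objects of (F downarrow G) are triples (a, b, h: F(a)->G(b)).
The count equals the sum of all entries in the hom-matrix.
sum(row 0) = 19
sum(row 1) = 15
sum(row 2) = 11
sum(row 3) = 5
Grand total = 50

50


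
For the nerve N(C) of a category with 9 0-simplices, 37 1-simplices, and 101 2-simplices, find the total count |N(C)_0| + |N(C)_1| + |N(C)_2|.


The 2-skeleton of the nerve N(C) consists of simplices in dimensions 0, 1, 2:
  |N(C)_0| = 9 (objects)
  |N(C)_1| = 37 (morphisms)
  |N(C)_2| = 101 (composable pairs)
Total = 9 + 37 + 101 = 147

147


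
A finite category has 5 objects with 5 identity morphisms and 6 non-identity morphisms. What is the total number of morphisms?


Each object has an identity morphism, giving 5 identities.
Adding the 6 non-identity morphisms:
Total = 5 + 6 = 11

11


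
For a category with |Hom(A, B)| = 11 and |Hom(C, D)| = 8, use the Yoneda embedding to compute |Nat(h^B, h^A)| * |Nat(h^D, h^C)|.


By the Yoneda lemma, Nat(h^B, h^A) is isomorphic to Hom(A, B),
so |Nat(h^B, h^A)| = |Hom(A, B)| and |Nat(h^D, h^C)| = |Hom(C, D)|.
|Hom(A, B)| = 11, |Hom(C, D)| = 8.
|Nat(h^B, h^A) x Nat(h^D, h^C)| = 11 * 8 = 88

88


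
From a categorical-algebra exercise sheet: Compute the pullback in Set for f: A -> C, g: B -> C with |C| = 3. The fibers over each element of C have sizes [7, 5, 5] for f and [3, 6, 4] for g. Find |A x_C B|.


The pullback A x_C B consists of pairs (a, b) with f(a) = g(b).
For each element c in C, the fiber product has |f^-1(c)| * |g^-1(c)| elements.
Summing over C: 7 * 3 + 5 * 6 + 5 * 4
= 21 + 30 + 20 = 71

71


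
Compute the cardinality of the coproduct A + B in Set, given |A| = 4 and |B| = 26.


In Set, the coproduct A + B is the disjoint union.
|A + B| = |A| + |B| = 4 + 26 = 30

30


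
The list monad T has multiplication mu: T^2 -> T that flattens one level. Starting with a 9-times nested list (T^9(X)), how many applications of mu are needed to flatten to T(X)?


Each application of mu: T^2 -> T removes one layer of nesting.
Starting at depth 9 (i.e., T^9(X)), we need to reach T(X).
Number of mu applications = 9 - 1 = 8

8


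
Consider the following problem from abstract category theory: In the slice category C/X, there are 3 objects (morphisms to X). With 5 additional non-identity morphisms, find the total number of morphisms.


In the slice category C/X, objects are morphisms to X.
Identity morphisms: 3 (one per object of C/X).
Non-identity morphisms: 5.
Total = 3 + 5 = 8

8


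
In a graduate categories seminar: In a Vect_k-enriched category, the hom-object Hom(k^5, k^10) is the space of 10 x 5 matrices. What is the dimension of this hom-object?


In Vect-enriched categories, Hom(k^n, k^m) is the space of m x n matrices.
dim(Hom(k^5, k^10)) = 10 * 5 = 50

50


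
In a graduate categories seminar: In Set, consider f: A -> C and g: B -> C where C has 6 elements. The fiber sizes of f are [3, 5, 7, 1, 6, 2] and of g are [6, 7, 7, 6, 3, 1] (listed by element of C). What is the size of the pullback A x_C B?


The pullback A x_C B consists of pairs (a, b) with f(a) = g(b).
For each element c in C, the fiber product has |f^-1(c)| * |g^-1(c)| elements.
Summing over C: 3 * 6 + 5 * 7 + 7 * 7 + 1 * 6 + 6 * 3 + 2 * 1
= 18 + 35 + 49 + 6 + 18 + 2 = 128

128


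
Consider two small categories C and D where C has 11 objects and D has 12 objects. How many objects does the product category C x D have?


The product category C x D has objects that are pairs (c, d).
Number of pairs = |Ob(C)| * |Ob(D)| = 11 * 12 = 132

132


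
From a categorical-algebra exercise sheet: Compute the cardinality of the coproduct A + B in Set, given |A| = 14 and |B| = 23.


In Set, the coproduct A + B is the disjoint union.
|A + B| = |A| + |B| = 14 + 23 = 37

37


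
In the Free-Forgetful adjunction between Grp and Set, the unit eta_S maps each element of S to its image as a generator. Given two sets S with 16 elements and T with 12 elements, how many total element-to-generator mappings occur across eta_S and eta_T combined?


The unit eta_X: X -> U(F(X)) of the Free-Forgetful adjunction
maps each element of X to a generator of F(X). For X = S + T (disjoint
union in Set), |S + T| = |S| + |T|.
Total mappings = 16 + 12 = 28.

28


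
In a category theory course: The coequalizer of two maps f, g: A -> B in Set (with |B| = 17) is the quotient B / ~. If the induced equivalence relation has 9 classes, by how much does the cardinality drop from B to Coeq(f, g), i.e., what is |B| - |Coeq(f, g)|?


The coequalizer Coeq(f, g) = B / ~ has one element per equivalence class.
|B| = 17, |Coeq(f, g)| = 9.
|B| - |Coeq(f, g)| = 17 - 9 = 8.

8


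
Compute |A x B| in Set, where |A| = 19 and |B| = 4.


In Set, the product A x B is the Cartesian product.
By the universal property, |A x B| = |A| * |B|.
|A x B| = 19 * 4 = 76

76


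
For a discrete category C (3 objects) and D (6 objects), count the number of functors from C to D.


A functor from a discrete category C to D is determined by
where each object maps. Each of the 3 objects of C can map
to any of the 6 objects of D independently.
Number of functors = 6^3 = 216

216


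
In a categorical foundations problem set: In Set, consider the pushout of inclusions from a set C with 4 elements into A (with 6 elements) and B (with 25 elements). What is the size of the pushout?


The pushout A +_C B identifies the images of C in A and B.
|A +_C B| = |A| + |B| - |C| (for injections).
= 6 + 25 - 4 = 27

27


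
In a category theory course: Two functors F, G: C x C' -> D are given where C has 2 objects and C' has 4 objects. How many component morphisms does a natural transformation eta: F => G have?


A natural transformation eta: F => G assigns one component morphism per
object of the domain category.
The domain is the product category C x C', so
|Ob(C x C')| = |Ob(C)| * |Ob(C')| = 2 * 4 = 8.
Therefore eta has 8 component morphisms.

8


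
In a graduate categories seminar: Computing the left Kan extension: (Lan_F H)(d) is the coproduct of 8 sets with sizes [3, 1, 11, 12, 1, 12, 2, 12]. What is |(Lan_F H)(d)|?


Pointwise, the left Kan extension (Lan_F H)(d) is the colimit, indexed
by the comma category (F downarrow d), of H composed with the
projection (F downarrow d) -> C. Here that colimit is given
as a coproduct (disjoint union) of sets, so its cardinality is the
sum of the sizes of the summands.
Coproduct of sets with sizes: 3 + 1 + 11 + 12 + 1 + 12 + 2 + 12
= 54

54


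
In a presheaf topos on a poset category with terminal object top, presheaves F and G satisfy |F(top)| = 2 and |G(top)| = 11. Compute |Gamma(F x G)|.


Global sections of a presheaf on a poset with terminal top satisfy
Gamma(H) ~ H(top). Presheaves admit pointwise products, so
(F x G)(top) = F(top) x G(top) (Cartesian product).
|Gamma(F x G)| = |F(top)| * |G(top)| = 2 * 11 = 22.

22


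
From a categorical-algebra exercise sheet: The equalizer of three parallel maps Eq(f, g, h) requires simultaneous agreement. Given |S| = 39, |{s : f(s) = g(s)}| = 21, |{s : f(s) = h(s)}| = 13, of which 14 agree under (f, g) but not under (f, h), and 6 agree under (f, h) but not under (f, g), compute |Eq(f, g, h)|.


Eq(f, g, h) is the triple-agreement set: points in S where all three
maps take the same value. Using inclusion-exclusion on the pairwise data:
Pair (f, g) agrees on 21 points; pair (f, h) on 13 points.
Points agreeing under (f, g) but not (f, h) = 14; under (f, h) but not (f, g) = 6.
Triple-agreement = agreement-in-(f, g) minus points that agree under (f, g) but not (f, h):
|Eq(f, g, h)| = 21 - 14 = 7
(cross-check via (f, h): 13 - 6 = 7.)

7


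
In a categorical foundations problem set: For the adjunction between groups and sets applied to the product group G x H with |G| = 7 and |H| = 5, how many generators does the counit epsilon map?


The counit epsilon_K: F(U(K)) -> K of the Free-Forgetful adjunction
maps |K| generators of F(U(K)) into K. For K = G x H (the product group),
|G x H| = |G| * |H|.
Total generators mapped = 7 * 5 = 35.

35


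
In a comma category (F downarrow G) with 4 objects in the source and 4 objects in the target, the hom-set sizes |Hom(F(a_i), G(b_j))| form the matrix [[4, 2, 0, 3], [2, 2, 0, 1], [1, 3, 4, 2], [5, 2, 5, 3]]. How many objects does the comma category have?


Objects of (F downarrow G) are triples (a, b, h: F(a)->G(b)).
The count equals the sum of all entries in the hom-matrix.
sum(row 0) = 9
sum(row 1) = 5
sum(row 2) = 10
sum(row 3) = 15
Grand total = 39

39


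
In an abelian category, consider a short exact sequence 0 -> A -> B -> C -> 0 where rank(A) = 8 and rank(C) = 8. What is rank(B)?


For a short exact sequence 0 -> A -> B -> C -> 0,
rank is additive: rank(B) = rank(A) + rank(C).
rank(B) = 8 + 8 = 16

16


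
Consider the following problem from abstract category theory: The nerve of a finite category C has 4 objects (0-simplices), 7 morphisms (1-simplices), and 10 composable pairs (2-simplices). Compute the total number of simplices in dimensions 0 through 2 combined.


The 2-skeleton of the nerve N(C) consists of simplices in dimensions 0, 1, 2:
  |N(C)_0| = 4 (objects)
  |N(C)_1| = 7 (morphisms)
  |N(C)_2| = 10 (composable pairs)
Total = 4 + 7 + 10 = 21

21


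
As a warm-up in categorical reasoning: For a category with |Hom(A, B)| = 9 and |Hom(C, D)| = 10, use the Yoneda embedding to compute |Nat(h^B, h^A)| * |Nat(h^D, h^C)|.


By the Yoneda lemma, Nat(h^B, h^A) is isomorphic to Hom(A, B),
so |Nat(h^B, h^A)| = |Hom(A, B)| and |Nat(h^D, h^C)| = |Hom(C, D)|.
|Hom(A, B)| = 9, |Hom(C, D)| = 10.
|Nat(h^B, h^A) x Nat(h^D, h^C)| = 9 * 10 = 90

90


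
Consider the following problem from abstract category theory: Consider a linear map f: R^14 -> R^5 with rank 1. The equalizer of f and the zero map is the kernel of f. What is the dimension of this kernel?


The equalizer of f and the zero map is ker(f).
By the rank-nullity theorem: dim(ker(f)) = dim(domain) - rank(f).
dim(ker(f)) = 14 - 1 = 13

13


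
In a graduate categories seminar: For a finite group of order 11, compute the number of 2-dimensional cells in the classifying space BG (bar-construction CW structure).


In the bar-construction CW model of BG, the n-cells are indexed by
n-tuples [g_1|...|g_n] of non-identity elements of G (degenerate
simplices with some g_i = e do not contribute cells), so there are
(|G| - 1)^n n-cells.
For dim = 2 with |G| = 11:
cells = (11 - 1)^2 = 10^2 = 100

100


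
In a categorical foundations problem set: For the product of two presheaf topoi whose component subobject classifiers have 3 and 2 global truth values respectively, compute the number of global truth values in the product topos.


In a product of presheaf topoi E_1 x E_2, the subobject classifier
is Omega = Omega_1 x Omega_2 (componentwise), so
|Omega(top)| = |Omega_1(top_1)| * |Omega_2(top_2)|.
= 3 * 2 = 6.

6


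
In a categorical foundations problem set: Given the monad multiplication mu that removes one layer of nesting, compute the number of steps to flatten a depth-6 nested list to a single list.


Each application of mu: T^2 -> T removes one layer of nesting.
Starting at depth 6 (i.e., T^6(X)), we need to reach T(X).
Number of mu applications = 6 - 1 = 5

5


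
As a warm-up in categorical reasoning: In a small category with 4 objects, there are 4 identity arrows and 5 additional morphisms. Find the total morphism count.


Each object has an identity morphism, giving 4 identities.
Adding the 5 non-identity morphisms:
Total = 4 + 5 = 9

9


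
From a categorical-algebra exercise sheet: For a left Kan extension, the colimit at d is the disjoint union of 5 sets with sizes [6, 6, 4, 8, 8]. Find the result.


Pointwise, the left Kan extension (Lan_F H)(d) is the colimit, indexed
by the comma category (F downarrow d), of H composed with the
projection (F downarrow d) -> C. Here that colimit is given
as a coproduct (disjoint union) of sets, so its cardinality is the
sum of the sizes of the summands.
Coproduct of sets with sizes: 6 + 6 + 4 + 8 + 8
= 32

32


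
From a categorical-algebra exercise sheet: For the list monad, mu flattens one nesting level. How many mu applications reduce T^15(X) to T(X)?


Each application of mu: T^2 -> T removes one layer of nesting.
Starting at depth 15 (i.e., T^15(X)), we need to reach T(X).
Number of mu applications = 15 - 1 = 14

14


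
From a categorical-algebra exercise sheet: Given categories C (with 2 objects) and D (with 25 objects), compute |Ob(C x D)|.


The product category C x D has objects that are pairs (c, d).
Number of pairs = |Ob(C)| * |Ob(D)| = 2 * 25 = 50

50


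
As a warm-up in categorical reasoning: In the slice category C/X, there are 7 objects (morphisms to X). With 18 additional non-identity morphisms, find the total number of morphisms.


In the slice category C/X, objects are morphisms to X.
Identity morphisms: 7 (one per object of C/X).
Non-identity morphisms: 18.
Total = 7 + 18 = 25

25


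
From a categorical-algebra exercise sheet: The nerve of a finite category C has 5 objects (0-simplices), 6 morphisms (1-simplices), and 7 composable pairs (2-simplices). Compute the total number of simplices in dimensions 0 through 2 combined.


The 2-skeleton of the nerve N(C) consists of simplices in dimensions 0, 1, 2:
  |N(C)_0| = 5 (objects)
  |N(C)_1| = 6 (morphisms)
  |N(C)_2| = 7 (composable pairs)
Total = 5 + 6 + 7 = 18

18


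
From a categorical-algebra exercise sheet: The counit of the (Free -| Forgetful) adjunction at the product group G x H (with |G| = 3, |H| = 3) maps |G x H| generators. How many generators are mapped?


The counit epsilon_K: F(U(K)) -> K of the Free-Forgetful adjunction
maps |K| generators of F(U(K)) into K. For K = G x H (the product group),
|G x H| = |G| * |H|.
Total generators mapped = 3 * 3 = 9.

9


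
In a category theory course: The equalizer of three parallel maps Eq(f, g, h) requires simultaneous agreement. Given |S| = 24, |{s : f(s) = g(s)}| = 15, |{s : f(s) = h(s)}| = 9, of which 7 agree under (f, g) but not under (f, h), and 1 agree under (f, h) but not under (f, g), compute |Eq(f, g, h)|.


Eq(f, g, h) is the triple-agreement set: points in S where all three
maps take the same value. Using inclusion-exclusion on the pairwise data:
Pair (f, g) agrees on 15 points; pair (f, h) on 9 points.
Points agreeing under (f, g) but not (f, h) = 7; under (f, h) but not (f, g) = 1.
Triple-agreement = agreement-in-(f, g) minus points that agree under (f, g) but not (f, h):
|Eq(f, g, h)| = 15 - 7 = 8
(cross-check via (f, h): 9 - 1 = 8.)

8


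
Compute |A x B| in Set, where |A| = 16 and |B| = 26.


In Set, the product A x B is the Cartesian product.
By the universal property, |A x B| = |A| * |B|.
|A x B| = 16 * 26 = 416

416


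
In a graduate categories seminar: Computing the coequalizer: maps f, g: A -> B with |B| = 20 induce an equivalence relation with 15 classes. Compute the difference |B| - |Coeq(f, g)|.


The coequalizer Coeq(f, g) = B / ~ has one element per equivalence class.
|B| = 20, |Coeq(f, g)| = 15.
|B| - |Coeq(f, g)| = 20 - 15 = 5.

5


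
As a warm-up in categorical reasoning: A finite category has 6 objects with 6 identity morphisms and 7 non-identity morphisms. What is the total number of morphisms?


Each object has an identity morphism, giving 6 identities.
Adding the 7 non-identity morphisms:
Total = 6 + 7 = 13

13


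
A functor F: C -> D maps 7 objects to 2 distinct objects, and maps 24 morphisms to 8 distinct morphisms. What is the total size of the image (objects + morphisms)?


The image of F consists of distinct objects and distinct morphisms.
|Im(F)| on objects = 2
|Im(F)| on morphisms = 8
Total image cardinality = 2 + 8 = 10

10


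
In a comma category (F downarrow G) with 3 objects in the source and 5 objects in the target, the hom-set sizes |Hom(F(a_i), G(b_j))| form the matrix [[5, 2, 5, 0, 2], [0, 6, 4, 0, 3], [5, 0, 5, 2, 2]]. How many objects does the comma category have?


Objects of (F downarrow G) are triples (a, b, h: F(a)->G(b)).
The count equals the sum of all entries in the hom-matrix.
sum(row 0) = 14
sum(row 1) = 13
sum(row 2) = 14
Grand total = 41

41


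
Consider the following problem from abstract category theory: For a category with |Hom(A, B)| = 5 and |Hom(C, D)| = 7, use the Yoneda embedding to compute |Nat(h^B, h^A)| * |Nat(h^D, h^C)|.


By the Yoneda lemma, Nat(h^B, h^A) is isomorphic to Hom(A, B),
so |Nat(h^B, h^A)| = |Hom(A, B)| and |Nat(h^D, h^C)| = |Hom(C, D)|.
|Hom(A, B)| = 5, |Hom(C, D)| = 7.
|Nat(h^B, h^A) x Nat(h^D, h^C)| = 5 * 7 = 35

35


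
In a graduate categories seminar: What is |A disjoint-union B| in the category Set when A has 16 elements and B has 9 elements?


In Set, the coproduct A + B is the disjoint union.
|A + B| = |A| + |B| = 16 + 9 = 25

25


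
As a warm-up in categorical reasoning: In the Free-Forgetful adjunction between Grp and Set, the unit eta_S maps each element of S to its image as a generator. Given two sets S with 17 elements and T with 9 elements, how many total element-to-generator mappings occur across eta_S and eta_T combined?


The unit eta_X: X -> U(F(X)) of the Free-Forgetful adjunction
maps each element of X to a generator of F(X). For X = S + T (disjoint
union in Set), |S + T| = |S| + |T|.
Total mappings = 17 + 9 = 26.

26


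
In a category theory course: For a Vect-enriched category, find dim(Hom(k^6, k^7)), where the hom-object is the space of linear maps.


In Vect-enriched categories, Hom(k^n, k^m) is the space of m x n matrices.
dim(Hom(k^6, k^7)) = 7 * 6 = 42

42


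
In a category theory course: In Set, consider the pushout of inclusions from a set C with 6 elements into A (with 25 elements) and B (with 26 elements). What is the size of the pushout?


The pushout A +_C B identifies the images of C in A and B.
|A +_C B| = |A| + |B| - |C| (for injections).
= 25 + 26 - 6 = 45

45


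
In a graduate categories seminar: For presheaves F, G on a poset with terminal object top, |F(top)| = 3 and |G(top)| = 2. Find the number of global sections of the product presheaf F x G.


Global sections of a presheaf on a poset with terminal top satisfy
Gamma(H) ~ H(top). Presheaves admit pointwise products, so
(F x G)(top) = F(top) x G(top) (Cartesian product).
|Gamma(F x G)| = |F(top)| * |G(top)| = 3 * 2 = 6.

6


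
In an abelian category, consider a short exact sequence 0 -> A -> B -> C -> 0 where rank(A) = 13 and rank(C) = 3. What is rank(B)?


For a short exact sequence 0 -> A -> B -> C -> 0,
rank is additive: rank(B) = rank(A) + rank(C).
rank(B) = 13 + 3 = 16

16


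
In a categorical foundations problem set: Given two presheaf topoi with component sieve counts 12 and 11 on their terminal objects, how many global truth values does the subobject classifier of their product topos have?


In a product of presheaf topoi E_1 x E_2, the subobject classifier
is Omega = Omega_1 x Omega_2 (componentwise), so
|Omega(top)| = |Omega_1(top_1)| * |Omega_2(top_2)|.
= 12 * 11 = 132.

132
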